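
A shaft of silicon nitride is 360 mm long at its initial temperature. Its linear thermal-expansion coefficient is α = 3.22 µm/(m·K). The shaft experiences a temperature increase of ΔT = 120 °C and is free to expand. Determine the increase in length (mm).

ΔL = α·L₀·ΔT = 3.22×10⁻⁶ × 360 mm × 120.0 K = 0.139 mm.

0.139 mm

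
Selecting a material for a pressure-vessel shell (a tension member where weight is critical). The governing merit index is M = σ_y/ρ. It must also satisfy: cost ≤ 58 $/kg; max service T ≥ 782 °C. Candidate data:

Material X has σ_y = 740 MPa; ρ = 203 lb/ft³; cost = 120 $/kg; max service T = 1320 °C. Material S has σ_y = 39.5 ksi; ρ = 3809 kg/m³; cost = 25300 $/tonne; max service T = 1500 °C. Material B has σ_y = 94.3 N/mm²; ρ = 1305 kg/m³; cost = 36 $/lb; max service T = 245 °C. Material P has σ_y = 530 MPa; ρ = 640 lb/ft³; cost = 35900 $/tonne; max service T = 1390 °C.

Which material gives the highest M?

Screen on constraints: cost ≤ 58 $/kg; max service T ≥ 782 °C. Survivors: material S, material P.
Normalizing units and computing the index:
  material S: σ_y = 272.3 MPa, ρ = 3809 kg/m³
  material P: σ_y = 530.0 MPa, ρ = 10250 kg/m³
  material S: M = 71.5 kN·m/kg
  material P: M = 51.7 kN·m/kg
The maximum is for material S.

material S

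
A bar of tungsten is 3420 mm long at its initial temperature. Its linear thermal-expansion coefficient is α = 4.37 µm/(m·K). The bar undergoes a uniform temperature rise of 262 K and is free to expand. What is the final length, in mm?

3423.9 mm

ΔL = α·L₀·ΔT = 4.37×10⁻⁶ × 3420 mm × 262.0 K = 3.92 mm.
L = L₀ + ΔL = 3420 + 3.92 = 3423.9 mm.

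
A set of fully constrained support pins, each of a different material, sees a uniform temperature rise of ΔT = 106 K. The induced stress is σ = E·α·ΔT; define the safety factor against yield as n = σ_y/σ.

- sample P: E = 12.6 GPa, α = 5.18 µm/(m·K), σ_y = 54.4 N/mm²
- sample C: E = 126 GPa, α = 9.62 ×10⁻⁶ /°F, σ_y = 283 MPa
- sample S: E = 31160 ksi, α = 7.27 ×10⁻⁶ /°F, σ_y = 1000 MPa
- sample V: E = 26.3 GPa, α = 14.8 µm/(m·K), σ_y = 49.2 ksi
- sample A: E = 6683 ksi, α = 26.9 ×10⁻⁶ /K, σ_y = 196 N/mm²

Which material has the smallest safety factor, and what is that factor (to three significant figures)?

sample C, n = 1.22

With everything in SI (GPa, ×10⁻⁶/K, MPa):
  sample P: E = 12.60, α = 5.18, σ_y = 54.40 → σ = 6.92 MPa, n = 7.86
  sample C: E = 126.0, α = 17.3, σ_y = 283.0 → σ = 231 MPa, n = 1.22
  sample S: E = 214.8, α = 13.1, σ_y = 1000 → σ = 298 MPa, n = 3.36
  sample V: E = 26.30, α = 14.8, σ_y = 339.2 → σ = 41.3 MPa, n = 8.22
  sample A: E = 46.08, α = 26.9, σ_y = 196.0 → σ = 131 MPa, n = 1.49
Sample C has the lowest safety factor, n = 1.22.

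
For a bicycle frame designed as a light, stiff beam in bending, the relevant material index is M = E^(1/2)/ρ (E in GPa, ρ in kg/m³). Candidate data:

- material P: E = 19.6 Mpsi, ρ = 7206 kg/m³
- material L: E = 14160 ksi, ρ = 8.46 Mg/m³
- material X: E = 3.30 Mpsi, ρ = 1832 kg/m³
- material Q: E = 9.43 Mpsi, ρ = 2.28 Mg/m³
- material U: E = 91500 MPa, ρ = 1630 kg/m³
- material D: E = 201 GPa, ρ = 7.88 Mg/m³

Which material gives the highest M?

After converting to SI:
  material P: E = 135.1 GPa, ρ = 7206 kg/m³
  material L: E = 97.63 GPa, ρ = 8460 kg/m³
  material X: E = 22.75 GPa, ρ = 1832 kg/m³
  material Q: E = 65.02 GPa, ρ = 2280 kg/m³
  material U: E = 91.50 GPa, ρ = 1630 kg/m³
  material D: E = 201.0 GPa, ρ = 7880 kg/m³
  material U: M = 5.87×10⁻³
  material Q: M = 3.54×10⁻³
  material X: M = 2.60×10⁻³
  material D: M = 1.80×10⁻³
  material P: M = 1.61×10⁻³
  material L: M = 1.17×10⁻³
Material U ranks first.

material U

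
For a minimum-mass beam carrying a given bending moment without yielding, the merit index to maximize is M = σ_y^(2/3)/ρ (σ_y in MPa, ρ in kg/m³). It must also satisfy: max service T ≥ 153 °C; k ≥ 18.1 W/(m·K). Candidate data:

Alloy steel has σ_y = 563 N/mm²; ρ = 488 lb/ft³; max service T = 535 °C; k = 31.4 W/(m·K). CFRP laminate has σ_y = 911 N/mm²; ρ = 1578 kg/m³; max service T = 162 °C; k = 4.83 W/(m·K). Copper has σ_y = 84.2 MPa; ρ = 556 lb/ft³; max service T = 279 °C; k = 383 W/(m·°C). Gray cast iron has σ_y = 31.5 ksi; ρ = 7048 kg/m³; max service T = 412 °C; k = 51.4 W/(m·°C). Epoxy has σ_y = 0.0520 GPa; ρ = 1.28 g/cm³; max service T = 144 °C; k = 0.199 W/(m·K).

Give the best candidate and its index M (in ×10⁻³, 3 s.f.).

Screen on constraints: max service T ≥ 153 °C; k ≥ 18.1 W/(m·K). Survivors: alloy steel, copper, gray cast iron.
In SI units:
  alloy steel: σ_y = 563.0 MPa, ρ = 7817 kg/m³
  copper: σ_y = 84.20 MPa, ρ = 8906 kg/m³
  gray cast iron: σ_y = 217.2 MPa, ρ = 7048 kg/m³
  alloy steel: M = 8.72×10⁻³
  gray cast iron: M = 5.13×10⁻³
  copper: M = 2.16×10⁻³
Alloy steel has the largest M.

alloy steel, M = 8.72×10⁻³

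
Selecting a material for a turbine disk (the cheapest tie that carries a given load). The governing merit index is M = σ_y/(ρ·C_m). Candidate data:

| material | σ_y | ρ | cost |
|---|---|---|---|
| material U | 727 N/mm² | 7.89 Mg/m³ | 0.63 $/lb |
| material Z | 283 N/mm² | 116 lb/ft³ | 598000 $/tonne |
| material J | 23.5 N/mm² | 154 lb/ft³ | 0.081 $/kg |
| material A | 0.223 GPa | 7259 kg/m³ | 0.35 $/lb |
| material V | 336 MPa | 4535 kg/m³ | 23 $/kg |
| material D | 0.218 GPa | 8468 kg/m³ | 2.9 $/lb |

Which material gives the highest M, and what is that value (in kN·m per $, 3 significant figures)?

After converting to SI:
  material U: σ_y = 727.0 MPa, ρ = 7890 kg/m³, cost = 1.389 $/kg
  material Z: σ_y = 283.0 MPa, ρ = 1858 kg/m³, cost = 598.0 $/kg
  material J: σ_y = 23.50 MPa, ρ = 2467 kg/m³, cost = 0.08100 $/kg
  material A: σ_y = 223.0 MPa, ρ = 7259 kg/m³, cost = 0.7716 $/kg
  material V: σ_y = 336.0 MPa, ρ = 4535 kg/m³, cost = 23.00 $/kg
  material D: σ_y = 218.0 MPa, ρ = 8468 kg/m³, cost = 6.393 $/kg
  material J: M = 118 kN·m per $
  material U: M = 66.3 kN·m per $
  material A: M = 39.8 kN·m per $
  material D: M = 4.03 kN·m per $
  material V: M = 3.22 kN·m per $
  material Z: M = 0.255 kN·m per $
Material J has the largest M.

material J, M = 118 kN·m per $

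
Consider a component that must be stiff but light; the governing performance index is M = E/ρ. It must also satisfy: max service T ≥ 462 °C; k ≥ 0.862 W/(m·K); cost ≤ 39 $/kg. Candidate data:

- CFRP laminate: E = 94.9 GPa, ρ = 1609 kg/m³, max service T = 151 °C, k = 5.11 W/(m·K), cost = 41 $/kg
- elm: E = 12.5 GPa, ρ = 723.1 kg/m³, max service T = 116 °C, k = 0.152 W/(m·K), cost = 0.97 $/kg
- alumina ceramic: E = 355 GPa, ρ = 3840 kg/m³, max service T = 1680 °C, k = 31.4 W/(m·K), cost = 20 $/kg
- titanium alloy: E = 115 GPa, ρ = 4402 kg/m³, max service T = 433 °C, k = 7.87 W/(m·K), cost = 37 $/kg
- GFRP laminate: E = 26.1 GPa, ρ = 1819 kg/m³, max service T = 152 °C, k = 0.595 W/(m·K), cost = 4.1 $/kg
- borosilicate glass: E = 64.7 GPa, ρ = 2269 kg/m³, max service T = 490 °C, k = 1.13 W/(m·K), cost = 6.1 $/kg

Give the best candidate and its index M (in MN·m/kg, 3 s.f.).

alumina ceramic, M = 92.4 MN·m/kg

Screen on constraints: max service T ≥ 462 °C; k ≥ 0.862 W/(m·K); cost ≤ 39 $/kg. Survivors: alumina ceramic, borosilicate glass.
Per-candidate index values:
  alumina ceramic: M = 92.4 MN·m/kg
  borosilicate glass: M = 28.5 MN·m/kg
Alumina ceramic has the largest M.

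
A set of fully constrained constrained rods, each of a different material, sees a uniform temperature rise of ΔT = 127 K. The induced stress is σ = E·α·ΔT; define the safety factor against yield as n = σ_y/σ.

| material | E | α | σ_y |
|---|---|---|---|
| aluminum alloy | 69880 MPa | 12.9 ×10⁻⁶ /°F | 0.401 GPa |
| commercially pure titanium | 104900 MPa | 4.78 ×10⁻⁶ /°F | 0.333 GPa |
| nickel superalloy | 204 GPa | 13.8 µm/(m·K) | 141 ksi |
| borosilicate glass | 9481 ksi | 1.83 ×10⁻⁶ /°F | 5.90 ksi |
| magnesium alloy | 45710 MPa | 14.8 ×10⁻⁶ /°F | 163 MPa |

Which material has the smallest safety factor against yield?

magnesium alloy

Converting E to GPa, α to ×10⁻⁶/K, σ_y to MPa, then σ and n for each:
  aluminum alloy: E = 69.88, α = 23.2, σ_y = 401.0 → σ = 206 MPa, n = 1.95
  commercially pure titanium: E = 104.9, α = 8.60, σ_y = 333.0 → σ = 115 MPa, n = 2.91
  nickel superalloy: E = 204.0, α = 13.8, σ_y = 972.2 → σ = 358 MPa, n = 2.72
  borosilicate glass: E = 65.37, α = 3.29, σ_y = 40.68 → σ = 27.3 MPa, n = 1.49
  magnesium alloy: E = 45.71, α = 26.6, σ_y = 163.0 → σ = 155 MPa, n = 1.05
The minimum is magnesium alloy at n = 1.05.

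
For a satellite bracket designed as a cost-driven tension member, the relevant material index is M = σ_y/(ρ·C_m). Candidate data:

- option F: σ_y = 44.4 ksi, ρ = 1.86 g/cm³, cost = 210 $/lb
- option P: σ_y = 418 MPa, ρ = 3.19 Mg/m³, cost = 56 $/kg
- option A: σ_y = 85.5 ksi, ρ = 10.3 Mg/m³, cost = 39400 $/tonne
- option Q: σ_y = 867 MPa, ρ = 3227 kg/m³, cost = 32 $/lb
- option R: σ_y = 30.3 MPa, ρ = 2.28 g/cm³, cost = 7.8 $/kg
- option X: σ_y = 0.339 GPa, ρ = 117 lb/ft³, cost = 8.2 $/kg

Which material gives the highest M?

option X

Putting every candidate on a common basis:
  option F: σ_y = 306.1 MPa, ρ = 1860 kg/m³, cost = 463.0 $/kg
  option P: σ_y = 418.0 MPa, ρ = 3190 kg/m³, cost = 56.00 $/kg
  option A: σ_y = 589.5 MPa, ρ = 10300 kg/m³, cost = 39.40 $/kg
  option Q: σ_y = 867.0 MPa, ρ = 3227 kg/m³, cost = 70.55 $/kg
  option R: σ_y = 30.30 MPa, ρ = 2280 kg/m³, cost = 7.800 $/kg
  option X: σ_y = 339.0 MPa, ρ = 1874 kg/m³, cost = 8.200 $/kg
  option X: M = 22.1 kN·m per $
  option Q: M = 3.81 kN·m per $
  option P: M = 2.34 kN·m per $
  option R: M = 1.70 kN·m per $
  option A: M = 1.45 kN·m per $
  option F: M = 0.356 kN·m per $
Option X ranks first.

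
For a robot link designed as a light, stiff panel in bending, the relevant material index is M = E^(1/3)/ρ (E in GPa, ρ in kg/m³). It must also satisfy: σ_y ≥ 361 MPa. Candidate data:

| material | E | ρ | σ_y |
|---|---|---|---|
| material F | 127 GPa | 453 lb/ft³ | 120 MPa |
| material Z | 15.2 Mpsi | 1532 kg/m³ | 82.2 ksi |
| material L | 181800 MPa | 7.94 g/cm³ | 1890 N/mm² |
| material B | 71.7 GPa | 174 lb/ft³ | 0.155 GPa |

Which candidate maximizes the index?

material Z

Screen on constraints: σ_y ≥ 361 MPa. Survivors: material Z, material L.
Normalizing units and computing the index:
  material Z: E = 104.8 GPa, ρ = 1532 kg/m³
  material L: E = 181.8 GPa, ρ = 7940 kg/m³
  material Z: M = 3.08×10⁻³
  material L: M = 0.713×10⁻³
The maximum is for material Z.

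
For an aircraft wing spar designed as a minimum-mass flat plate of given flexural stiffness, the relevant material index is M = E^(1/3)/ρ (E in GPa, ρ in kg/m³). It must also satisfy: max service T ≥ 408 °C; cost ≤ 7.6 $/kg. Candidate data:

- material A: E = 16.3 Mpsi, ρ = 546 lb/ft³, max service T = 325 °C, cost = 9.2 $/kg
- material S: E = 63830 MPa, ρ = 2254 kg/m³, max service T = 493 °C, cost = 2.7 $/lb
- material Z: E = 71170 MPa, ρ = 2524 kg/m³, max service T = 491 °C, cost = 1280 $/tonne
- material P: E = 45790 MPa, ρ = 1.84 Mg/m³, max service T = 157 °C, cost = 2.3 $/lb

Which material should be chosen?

Screen on constraints: max service T ≥ 408 °C; cost ≤ 7.6 $/kg. Survivors: material S, material Z.
After converting to SI:
  material S: E = 63.83 GPa, ρ = 2254 kg/m³
  material Z: E = 71.17 GPa, ρ = 2524 kg/m³
  material S: M = 1.77×10⁻³
  material Z: M = 1.64×10⁻³
The maximum is for material S.

material S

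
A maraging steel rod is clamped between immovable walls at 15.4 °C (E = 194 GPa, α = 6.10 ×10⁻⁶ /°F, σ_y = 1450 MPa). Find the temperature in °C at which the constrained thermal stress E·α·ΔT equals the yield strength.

α = 6.10×10⁻⁶/°F × 9/5 = 11.0×10⁻⁶/K.
E·α·ΔT = 1450 MPa ⇒ ΔT = 1450 / (194.0×10³ × 11.0×10⁻⁶) = 680.7 K.
T = 15.4 + 680.7 = 696.1 °C.

696 °C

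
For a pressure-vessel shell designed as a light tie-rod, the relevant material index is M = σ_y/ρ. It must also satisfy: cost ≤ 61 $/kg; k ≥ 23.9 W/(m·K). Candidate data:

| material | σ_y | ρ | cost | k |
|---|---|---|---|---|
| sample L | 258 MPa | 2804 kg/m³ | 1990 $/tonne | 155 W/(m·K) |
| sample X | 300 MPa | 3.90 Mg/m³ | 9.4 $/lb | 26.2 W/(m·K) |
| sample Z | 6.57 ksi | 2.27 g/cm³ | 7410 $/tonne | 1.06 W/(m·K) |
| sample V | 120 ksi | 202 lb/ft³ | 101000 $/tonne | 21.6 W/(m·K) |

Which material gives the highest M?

sample L

Screen on constraints: cost ≤ 61 $/kg; k ≥ 23.9 W/(m·K). Survivors: sample L, sample X.
Convert each candidate to consistent units, then evaluate M:
  sample L: σ_y = 258.0 MPa, ρ = 2804 kg/m³
  sample X: σ_y = 300.0 MPa, ρ = 3900 kg/m³
  sample L: M = 92.0 kN·m/kg
  sample X: M = 76.9 kN·m/kg
Highest index: sample L.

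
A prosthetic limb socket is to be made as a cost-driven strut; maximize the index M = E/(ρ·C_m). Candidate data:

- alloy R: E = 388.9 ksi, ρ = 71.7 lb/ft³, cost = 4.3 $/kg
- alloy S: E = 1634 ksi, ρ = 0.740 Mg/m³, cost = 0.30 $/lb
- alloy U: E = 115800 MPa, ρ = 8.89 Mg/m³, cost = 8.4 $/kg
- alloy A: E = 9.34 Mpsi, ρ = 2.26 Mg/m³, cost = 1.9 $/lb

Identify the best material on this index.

Normalizing units and computing the index:
  alloy R: E = 2.681 GPa, ρ = 1149 kg/m³, cost = 4.300 $/kg
  alloy S: E = 11.27 GPa, ρ = 740.0 kg/m³, cost = 0.6614 $/kg
  alloy U: E = 115.8 GPa, ρ = 8890 kg/m³, cost = 8.400 $/kg
  alloy A: E = 64.40 GPa, ρ = 2260 kg/m³, cost = 4.189 $/kg
  alloy S: M = 23.0 MN·m per $
  alloy A: M = 6.80 MN·m per $
  alloy U: M = 1.55 MN·m per $
  alloy R: M = 0.543 MN·m per $
The maximum is for alloy S.

alloy S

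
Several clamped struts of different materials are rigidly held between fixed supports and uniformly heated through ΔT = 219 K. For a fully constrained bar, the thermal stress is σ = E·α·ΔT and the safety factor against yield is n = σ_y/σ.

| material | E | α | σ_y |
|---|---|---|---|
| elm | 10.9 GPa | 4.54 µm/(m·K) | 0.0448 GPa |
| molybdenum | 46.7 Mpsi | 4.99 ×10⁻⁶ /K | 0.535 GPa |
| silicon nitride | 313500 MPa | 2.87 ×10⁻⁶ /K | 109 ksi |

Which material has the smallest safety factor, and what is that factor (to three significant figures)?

molybdenum, n = 1.52

With everything in SI (GPa, ×10⁻⁶/K, MPa):
  elm: E = 10.90, α = 4.54, σ_y = 44.80 → σ = 10.8 MPa, n = 4.13
  molybdenum: E = 322.0, α = 4.99, σ_y = 535.0 → σ = 352 MPa, n = 1.52
  silicon nitride: E = 313.5, α = 2.87, σ_y = 751.5 → σ = 197 MPa, n = 3.81
Molybdenum has the lowest safety factor, n = 1.52.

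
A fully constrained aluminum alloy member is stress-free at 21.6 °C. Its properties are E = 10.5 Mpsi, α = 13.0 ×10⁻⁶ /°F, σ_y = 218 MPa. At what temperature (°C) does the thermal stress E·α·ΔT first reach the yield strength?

E = 10.5 Mpsi = 72.39 GPa.
α = 13.0×10⁻⁶/°F × 9/5 = 23.4×10⁻⁶/K.
E·α·ΔT = 218.0 MPa ⇒ ΔT = 218.0 / (72.39×10³ × 23.4×10⁻⁶) = 128.7 K.
T = 21.6 + 128.7 = 150.3 °C.

150 °C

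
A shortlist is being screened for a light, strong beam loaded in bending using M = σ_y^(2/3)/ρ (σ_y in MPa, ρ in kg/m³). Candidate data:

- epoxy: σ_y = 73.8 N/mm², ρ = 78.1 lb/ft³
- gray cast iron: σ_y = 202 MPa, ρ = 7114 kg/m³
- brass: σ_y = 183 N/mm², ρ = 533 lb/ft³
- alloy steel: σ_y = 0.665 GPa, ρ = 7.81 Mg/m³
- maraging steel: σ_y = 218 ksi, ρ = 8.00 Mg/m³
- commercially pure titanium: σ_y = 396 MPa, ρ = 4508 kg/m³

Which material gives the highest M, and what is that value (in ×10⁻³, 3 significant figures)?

Putting every candidate on a common basis:
  epoxy: σ_y = 73.80 MPa, ρ = 1251 kg/m³
  gray cast iron: σ_y = 202.0 MPa, ρ = 7114 kg/m³
  brass: σ_y = 183.0 MPa, ρ = 8538 kg/m³
  alloy steel: σ_y = 665.0 MPa, ρ = 7810 kg/m³
  maraging steel: σ_y = 1503 MPa, ρ = 8000 kg/m³
  commercially pure titanium: σ_y = 396.0 MPa, ρ = 4508 kg/m³
  maraging steel: M = 16.4×10⁻³
  epoxy: M = 14.1×10⁻³
  commercially pure titanium: M = 12.0×10⁻³
  alloy steel: M = 9.76×10⁻³
  gray cast iron: M = 4.84×10⁻³
  brass: M = 3.78×10⁻³
Maraging steel has the largest M.

maraging steel, M = 16.4×10⁻³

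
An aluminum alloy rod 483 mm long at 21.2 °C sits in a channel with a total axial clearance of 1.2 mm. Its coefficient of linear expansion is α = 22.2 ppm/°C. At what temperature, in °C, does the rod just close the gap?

133 °C

α·L₀·ΔT = 1.2 mm ⇒ ΔT = 1.2 / (22.2×10⁻⁶ × 483.0) = 111.9 K.
T = 21.2 + 111.9 = 133.1 °C.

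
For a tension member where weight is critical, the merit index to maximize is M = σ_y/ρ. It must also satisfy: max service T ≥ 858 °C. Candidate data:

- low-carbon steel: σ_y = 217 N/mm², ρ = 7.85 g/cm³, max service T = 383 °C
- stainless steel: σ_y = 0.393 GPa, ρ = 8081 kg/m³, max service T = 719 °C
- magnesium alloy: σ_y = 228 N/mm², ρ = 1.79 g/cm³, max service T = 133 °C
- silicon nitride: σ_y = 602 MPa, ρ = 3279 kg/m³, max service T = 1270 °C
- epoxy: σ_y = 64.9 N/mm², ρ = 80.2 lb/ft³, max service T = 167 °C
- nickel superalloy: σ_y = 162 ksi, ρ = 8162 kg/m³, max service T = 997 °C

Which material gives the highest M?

Screen on constraints: max service T ≥ 858 °C. Survivors: silicon nitride, nickel superalloy.
Putting every candidate on a common basis:
  silicon nitride: σ_y = 602.0 MPa, ρ = 3279 kg/m³
  nickel superalloy: σ_y = 1117 MPa, ρ = 8162 kg/m³
  silicon nitride: M = 184 kN·m/kg
  nickel superalloy: M = 137 kN·m/kg
Silicon nitride has the largest M.

silicon nitride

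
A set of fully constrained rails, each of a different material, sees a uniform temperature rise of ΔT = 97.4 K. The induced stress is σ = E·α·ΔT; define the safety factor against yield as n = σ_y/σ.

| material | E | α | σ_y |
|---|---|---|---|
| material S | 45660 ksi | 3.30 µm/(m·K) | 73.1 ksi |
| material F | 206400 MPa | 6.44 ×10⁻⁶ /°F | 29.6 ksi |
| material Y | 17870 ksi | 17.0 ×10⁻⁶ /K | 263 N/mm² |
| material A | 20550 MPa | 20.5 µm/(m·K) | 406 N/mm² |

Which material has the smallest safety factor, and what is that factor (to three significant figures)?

material F, n = 0.876

In consistent units (E in GPa, α in ×10⁻⁶/K, σ_y in MPa):
  material S: E = 314.8, α = 3.30, σ_y = 504.0 → σ = 101 MPa, n = 4.98
  material F: E = 206.4, α = 11.6, σ_y = 204.1 → σ = 233 MPa, n = 0.876
  material Y: E = 123.2, α = 17.0, σ_y = 263.0 → σ = 204 MPa, n = 1.29
  material A: E = 20.55, α = 20.5, σ_y = 406.0 → σ = 41.0 MPa, n = 9.89
Material F has the lowest safety factor, n = 0.876.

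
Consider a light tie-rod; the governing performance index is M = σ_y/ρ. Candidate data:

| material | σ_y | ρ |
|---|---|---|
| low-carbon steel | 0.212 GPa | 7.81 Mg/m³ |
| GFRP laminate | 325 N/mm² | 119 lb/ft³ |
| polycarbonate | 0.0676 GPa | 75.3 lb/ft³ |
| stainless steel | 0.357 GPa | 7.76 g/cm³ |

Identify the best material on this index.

Convert each candidate to consistent units, then evaluate M:
  low-carbon steel: σ_y = 212.0 MPa, ρ = 7810 kg/m³
  GFRP laminate: σ_y = 325.0 MPa, ρ = 1906 kg/m³
  polycarbonate: σ_y = 67.60 MPa, ρ = 1206 kg/m³
  stainless steel: σ_y = 357.0 MPa, ρ = 7760 kg/m³
  GFRP laminate: M = 170 kN·m/kg
  polycarbonate: M = 56.0 kN·m/kg
  stainless steel: M = 46.0 kN·m/kg
  low-carbon steel: M = 27.1 kN·m/kg
Highest index: GFRP laminate.

GFRP laminate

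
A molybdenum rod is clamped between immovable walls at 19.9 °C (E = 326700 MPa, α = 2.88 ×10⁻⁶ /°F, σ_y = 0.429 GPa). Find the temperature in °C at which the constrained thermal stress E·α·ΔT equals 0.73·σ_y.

E = 326700 MPa = 326.7 GPa.
α = 2.88×10⁻⁶/°F × 9/5 = 5.18×10⁻⁶/K.
σ_y = 0.429 GPa = 429.0 MPa.
E·α·ΔT = 313.2 MPa ⇒ ΔT = 313.2 / (326.7×10³ × 5.18×10⁻⁶) = 184.9 K.
T = 19.9 + 184.9 = 204.8 °C.

205 °C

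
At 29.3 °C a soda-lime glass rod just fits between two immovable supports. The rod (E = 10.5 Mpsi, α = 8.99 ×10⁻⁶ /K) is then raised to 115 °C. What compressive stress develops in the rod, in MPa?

55.8 MPa

E = 10.5 Mpsi = 72.39 GPa.
ΔT = 85.70 K. Constrained thermal stress σ = E·α·ΔT = 72.39×10³ MPa × 8.99×10⁻⁶ × 85.70 = 55.8 MPa (compressive).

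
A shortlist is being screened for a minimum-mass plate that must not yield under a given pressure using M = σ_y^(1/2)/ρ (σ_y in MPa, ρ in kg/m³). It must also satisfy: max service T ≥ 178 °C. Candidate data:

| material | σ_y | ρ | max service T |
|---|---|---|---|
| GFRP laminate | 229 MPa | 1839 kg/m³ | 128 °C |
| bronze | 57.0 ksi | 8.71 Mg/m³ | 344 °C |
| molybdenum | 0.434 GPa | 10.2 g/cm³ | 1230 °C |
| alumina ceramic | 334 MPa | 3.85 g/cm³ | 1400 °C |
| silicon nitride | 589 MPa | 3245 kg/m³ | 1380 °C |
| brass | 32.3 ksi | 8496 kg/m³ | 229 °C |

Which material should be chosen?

silicon nitride

Screen on constraints: max service T ≥ 178 °C. Survivors: bronze, molybdenum, alumina ceramic, silicon nitride, brass.
After converting to SI:
  bronze: σ_y = 393.0 MPa, ρ = 8710 kg/m³
  molybdenum: σ_y = 434.0 MPa, ρ = 10200 kg/m³
  alumina ceramic: σ_y = 334.0 MPa, ρ = 3850 kg/m³
  silicon nitride: σ_y = 589.0 MPa, ρ = 3245 kg/m³
  brass: σ_y = 222.7 MPa, ρ = 8496 kg/m³
  silicon nitride: M = 7.48×10⁻³
  alumina ceramic: M = 4.75×10⁻³
  bronze: M = 2.28×10⁻³
  molybdenum: M = 2.04×10⁻³
  brass: M = 1.76×10⁻³
The maximum is for silicon nitride.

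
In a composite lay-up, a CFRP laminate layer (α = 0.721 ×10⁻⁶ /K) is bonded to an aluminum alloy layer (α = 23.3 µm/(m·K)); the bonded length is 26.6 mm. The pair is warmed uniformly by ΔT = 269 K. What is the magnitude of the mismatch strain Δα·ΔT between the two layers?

Δα = |0.721 − 23.3|×10⁻⁶/K = 22.6×10⁻⁶/K.
Mismatch strain = Δα·ΔT = 22.6×10⁻⁶ × 269.0 = 6.07×10⁻³.

6.07×10⁻³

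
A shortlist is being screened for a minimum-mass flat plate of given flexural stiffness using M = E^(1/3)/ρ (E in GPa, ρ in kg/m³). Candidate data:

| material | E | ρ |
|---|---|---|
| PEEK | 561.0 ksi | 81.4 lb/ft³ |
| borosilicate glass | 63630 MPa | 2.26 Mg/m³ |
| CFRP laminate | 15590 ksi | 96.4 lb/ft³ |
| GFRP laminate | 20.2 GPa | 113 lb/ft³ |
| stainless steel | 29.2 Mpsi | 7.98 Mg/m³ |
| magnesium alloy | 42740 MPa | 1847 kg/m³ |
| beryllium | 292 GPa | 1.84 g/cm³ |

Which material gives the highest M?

beryllium

Convert each candidate to consistent units, then evaluate M:
  PEEK: E = 3.868 GPa, ρ = 1304 kg/m³
  borosilicate glass: E = 63.63 GPa, ρ = 2260 kg/m³
  CFRP laminate: E = 107.5 GPa, ρ = 1544 kg/m³
  GFRP laminate: E = 20.20 GPa, ρ = 1810 kg/m³
  stainless steel: E = 201.3 GPa, ρ = 7980 kg/m³
  magnesium alloy: E = 42.74 GPa, ρ = 1847 kg/m³
  beryllium: E = 292.0 GPa, ρ = 1840 kg/m³
  beryllium: M = 3.61×10⁻³
  CFRP laminate: M = 3.08×10⁻³
  magnesium alloy: M = 1.89×10⁻³
  borosilicate glass: M = 1.77×10⁻³
  GFRP laminate: M = 1.50×10⁻³
  PEEK: M = 1.20×10⁻³
  stainless steel: M = 0.734×10⁻³
Beryllium ranks first.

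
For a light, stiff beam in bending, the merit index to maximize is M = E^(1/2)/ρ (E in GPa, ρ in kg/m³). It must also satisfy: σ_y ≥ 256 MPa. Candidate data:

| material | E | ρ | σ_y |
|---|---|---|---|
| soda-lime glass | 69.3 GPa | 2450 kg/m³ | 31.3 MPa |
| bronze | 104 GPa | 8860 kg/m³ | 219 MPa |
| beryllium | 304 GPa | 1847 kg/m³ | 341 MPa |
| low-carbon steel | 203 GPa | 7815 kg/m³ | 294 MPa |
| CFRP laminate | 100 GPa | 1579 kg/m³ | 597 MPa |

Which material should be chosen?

beryllium

Screen on constraints: σ_y ≥ 256 MPa. Survivors: beryllium, low-carbon steel, CFRP laminate.
Per-candidate index values:
  beryllium: M = 9.44×10⁻³
  CFRP laminate: M = 6.33×10⁻³
  low-carbon steel: M = 1.82×10⁻³
The maximum is for beryllium.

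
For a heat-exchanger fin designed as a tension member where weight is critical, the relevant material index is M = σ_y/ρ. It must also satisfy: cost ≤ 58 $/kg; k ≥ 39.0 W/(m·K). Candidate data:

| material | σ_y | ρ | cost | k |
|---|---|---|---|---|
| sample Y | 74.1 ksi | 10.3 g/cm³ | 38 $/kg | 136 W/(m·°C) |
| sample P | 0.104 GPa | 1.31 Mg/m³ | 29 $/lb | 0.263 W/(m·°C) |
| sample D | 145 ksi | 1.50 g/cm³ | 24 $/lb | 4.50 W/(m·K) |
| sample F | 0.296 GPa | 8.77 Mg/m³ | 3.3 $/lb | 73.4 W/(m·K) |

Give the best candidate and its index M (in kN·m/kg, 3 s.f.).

sample Y, M = 49.6 kN·m/kg

Screen on constraints: cost ≤ 58 $/kg; k ≥ 39.0 W/(m·K). Survivors: sample Y, sample F.
Normalizing units and computing the index:
  sample Y: σ_y = 510.9 MPa, ρ = 10300 kg/m³
  sample F: σ_y = 296.0 MPa, ρ = 8770 kg/m³
  sample Y: M = 49.6 kN·m/kg
  sample F: M = 33.8 kN·m/kg
Sample Y ranks first.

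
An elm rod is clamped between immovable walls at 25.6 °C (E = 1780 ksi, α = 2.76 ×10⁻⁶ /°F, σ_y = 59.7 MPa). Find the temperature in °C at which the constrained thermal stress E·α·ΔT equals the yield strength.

E = 1780 ksi = 12.27 GPa.
α = 2.76×10⁻⁶/°F × 9/5 = 4.97×10⁻⁶/K.
E·α·ΔT = 59.70 MPa ⇒ ΔT = 59.70 / (12.27×10³ × 4.97×10⁻⁶) = 979.2 K.
T = 25.6 + 979.2 = 1005 °C.

1000 °C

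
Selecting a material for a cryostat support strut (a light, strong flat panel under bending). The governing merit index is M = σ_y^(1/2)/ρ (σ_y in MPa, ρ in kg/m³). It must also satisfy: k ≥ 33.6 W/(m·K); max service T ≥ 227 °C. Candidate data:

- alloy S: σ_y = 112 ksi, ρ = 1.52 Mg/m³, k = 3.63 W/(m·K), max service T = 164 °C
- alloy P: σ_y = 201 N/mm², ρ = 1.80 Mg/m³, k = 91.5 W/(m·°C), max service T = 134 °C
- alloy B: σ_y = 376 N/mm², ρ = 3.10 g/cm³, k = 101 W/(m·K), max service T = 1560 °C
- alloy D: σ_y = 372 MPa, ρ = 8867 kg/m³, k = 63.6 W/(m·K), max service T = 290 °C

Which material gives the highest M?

alloy B

Screen on constraints: k ≥ 33.6 W/(m·K); max service T ≥ 227 °C. Survivors: alloy B, alloy D.
Normalizing units and computing the index:
  alloy B: σ_y = 376.0 MPa, ρ = 3100 kg/m³
  alloy D: σ_y = 372.0 MPa, ρ = 8867 kg/m³
  alloy B: M = 6.26×10⁻³
  alloy D: M = 2.18×10⁻³
Highest index: alloy B.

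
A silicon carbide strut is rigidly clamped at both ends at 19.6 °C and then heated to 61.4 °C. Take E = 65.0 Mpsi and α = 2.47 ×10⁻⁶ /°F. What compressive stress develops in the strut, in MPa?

E = 65.0 Mpsi = 448.2 GPa.
α = 2.47×10⁻⁶/°F × 9/5 = 4.45×10⁻⁶/K.
ΔT = 41.80 K. Constrained thermal stress σ = E·α·ΔT = 448.2×10³ MPa × 4.45×10⁻⁶ × 41.80 = 83.3 MPa (compressive).

83.3 MPa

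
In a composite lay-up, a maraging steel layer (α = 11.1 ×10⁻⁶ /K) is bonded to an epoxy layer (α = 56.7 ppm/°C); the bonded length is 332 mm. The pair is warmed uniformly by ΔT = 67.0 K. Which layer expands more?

α(maraging steel) = 11.1×10⁻⁶/K vs α(epoxy) = 56.7×10⁻⁶/K.
Higher α expands more for the same ΔT: epoxy.

epoxy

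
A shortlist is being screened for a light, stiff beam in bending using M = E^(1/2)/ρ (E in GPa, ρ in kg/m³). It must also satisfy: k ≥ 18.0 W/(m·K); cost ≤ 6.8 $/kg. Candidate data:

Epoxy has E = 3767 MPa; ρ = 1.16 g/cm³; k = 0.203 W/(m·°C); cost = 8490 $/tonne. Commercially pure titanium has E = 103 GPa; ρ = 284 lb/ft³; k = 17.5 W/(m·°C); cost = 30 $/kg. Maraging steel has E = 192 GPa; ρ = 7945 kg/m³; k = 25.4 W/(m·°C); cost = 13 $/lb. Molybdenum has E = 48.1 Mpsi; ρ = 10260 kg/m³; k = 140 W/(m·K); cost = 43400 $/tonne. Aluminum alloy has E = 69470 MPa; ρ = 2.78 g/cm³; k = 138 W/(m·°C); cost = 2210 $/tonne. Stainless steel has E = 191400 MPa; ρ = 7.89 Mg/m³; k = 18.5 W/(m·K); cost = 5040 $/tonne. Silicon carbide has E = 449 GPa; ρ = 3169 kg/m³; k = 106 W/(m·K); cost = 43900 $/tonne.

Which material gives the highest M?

Screen on constraints: k ≥ 18.0 W/(m·K); cost ≤ 6.8 $/kg. Survivors: aluminum alloy, stainless steel.
In SI units:
  aluminum alloy: E = 69.47 GPa, ρ = 2780 kg/m³
  stainless steel: E = 191.4 GPa, ρ = 7890 kg/m³
  aluminum alloy: M = 3.00×10⁻³
  stainless steel: M = 1.75×10⁻³
Aluminum alloy ranks first.

aluminum alloy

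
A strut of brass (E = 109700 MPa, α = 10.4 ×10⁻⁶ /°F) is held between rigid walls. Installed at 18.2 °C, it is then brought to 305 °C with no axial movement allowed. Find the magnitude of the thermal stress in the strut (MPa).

E = 109700 MPa = 109.7 GPa.
α = 10.4×10⁻⁶/°F × 9/5 = 18.7×10⁻⁶/K.
ΔT = 286.8 K. Constrained thermal stress σ = E·α·ΔT = 109.7×10³ MPa × 18.7×10⁻⁶ × 286.8 = 589 MPa (compressive).

589 MPa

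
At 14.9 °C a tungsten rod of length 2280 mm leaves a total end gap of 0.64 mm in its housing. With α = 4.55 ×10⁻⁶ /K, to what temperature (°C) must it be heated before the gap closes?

α·L₀·ΔT = 0.64 mm ⇒ ΔT = 0.64 / (4.55×10⁻⁶ × 2280.0) = 61.69 K.
T = 14.9 + 61.69 = 76.59 °C.

76.6 °C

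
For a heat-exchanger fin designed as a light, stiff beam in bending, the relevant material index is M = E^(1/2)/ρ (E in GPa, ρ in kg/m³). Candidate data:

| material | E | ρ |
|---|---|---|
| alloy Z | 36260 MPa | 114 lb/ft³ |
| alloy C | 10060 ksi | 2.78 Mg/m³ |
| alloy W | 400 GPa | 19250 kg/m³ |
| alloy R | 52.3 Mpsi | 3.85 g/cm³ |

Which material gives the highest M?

alloy R

Putting every candidate on a common basis:
  alloy Z: E = 36.26 GPa, ρ = 1826 kg/m³
  alloy C: E = 69.36 GPa, ρ = 2780 kg/m³
  alloy W: E = 400.0 GPa, ρ = 19250 kg/m³
  alloy R: E = 360.6 GPa, ρ = 3850 kg/m³
  alloy R: M = 4.93×10⁻³
  alloy Z: M = 3.30×10⁻³
  alloy C: M = 3.00×10⁻³
  alloy W: M = 1.04×10⁻³
Highest index: alloy R.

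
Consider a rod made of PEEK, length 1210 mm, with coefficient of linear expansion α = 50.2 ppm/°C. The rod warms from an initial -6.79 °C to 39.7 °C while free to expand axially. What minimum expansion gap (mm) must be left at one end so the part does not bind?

2.82 mm

ΔT = 39.7 − (-6.79) = 46.49 K.
ΔL = α·L₀·ΔT = 50.2×10⁻⁶ × 1210 mm × 46.49 K = 2.82 mm.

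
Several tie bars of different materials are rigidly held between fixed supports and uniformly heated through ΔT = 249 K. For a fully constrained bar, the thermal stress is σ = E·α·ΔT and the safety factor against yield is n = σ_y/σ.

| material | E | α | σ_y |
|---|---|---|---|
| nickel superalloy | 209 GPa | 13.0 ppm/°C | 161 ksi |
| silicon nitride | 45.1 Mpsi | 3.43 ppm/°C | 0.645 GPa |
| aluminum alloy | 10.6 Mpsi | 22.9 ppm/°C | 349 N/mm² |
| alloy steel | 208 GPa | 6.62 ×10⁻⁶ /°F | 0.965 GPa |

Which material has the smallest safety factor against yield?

aluminum alloy

In consistent units (E in GPa, α in ×10⁻⁶/K, σ_y in MPa):
  nickel superalloy: E = 209.0, α = 13.0, σ_y = 1110 → σ = 677 MPa, n = 1.64
  silicon nitride: E = 311.0, α = 3.43, σ_y = 645.0 → σ = 266 MPa, n = 2.43
  aluminum alloy: E = 73.08, α = 22.9, σ_y = 349.0 → σ = 417 MPa, n = 0.837
  alloy steel: E = 208.0, α = 11.9, σ_y = 965.0 → σ = 617 MPa, n = 1.56
Aluminum alloy has the lowest safety factor, n = 0.837.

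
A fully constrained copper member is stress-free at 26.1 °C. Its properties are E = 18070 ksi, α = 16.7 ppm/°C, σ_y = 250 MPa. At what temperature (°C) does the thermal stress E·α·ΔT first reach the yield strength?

E = 18070 ksi = 124.6 GPa.
E·α·ΔT = 250.0 MPa ⇒ ΔT = 250.0 / (124.6×10³ × 16.7×10⁻⁶) = 120.2 K.
T = 26.1 + 120.2 = 146.3 °C.

146 °C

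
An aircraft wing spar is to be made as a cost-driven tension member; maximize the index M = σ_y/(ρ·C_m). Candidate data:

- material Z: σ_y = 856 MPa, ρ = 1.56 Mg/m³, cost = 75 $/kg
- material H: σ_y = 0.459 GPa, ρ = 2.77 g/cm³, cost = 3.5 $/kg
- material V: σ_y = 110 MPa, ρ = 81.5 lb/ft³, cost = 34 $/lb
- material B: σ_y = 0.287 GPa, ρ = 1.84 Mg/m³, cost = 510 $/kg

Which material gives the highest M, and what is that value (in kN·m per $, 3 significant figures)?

In SI units:
  material Z: σ_y = 856.0 MPa, ρ = 1560 kg/m³, cost = 75.00 $/kg
  material H: σ_y = 459.0 MPa, ρ = 2770 kg/m³, cost = 3.500 $/kg
  material V: σ_y = 110.0 MPa, ρ = 1306 kg/m³, cost = 74.96 $/kg
  material B: σ_y = 287.0 MPa, ρ = 1840 kg/m³, cost = 510.0 $/kg
  material H: M = 47.3 kN·m per $
  material Z: M = 7.32 kN·m per $
  material V: M = 1.12 kN·m per $
  material B: M = 0.306 kN·m per $
Material H ranks first.

material H, M = 47.3 kN·m per $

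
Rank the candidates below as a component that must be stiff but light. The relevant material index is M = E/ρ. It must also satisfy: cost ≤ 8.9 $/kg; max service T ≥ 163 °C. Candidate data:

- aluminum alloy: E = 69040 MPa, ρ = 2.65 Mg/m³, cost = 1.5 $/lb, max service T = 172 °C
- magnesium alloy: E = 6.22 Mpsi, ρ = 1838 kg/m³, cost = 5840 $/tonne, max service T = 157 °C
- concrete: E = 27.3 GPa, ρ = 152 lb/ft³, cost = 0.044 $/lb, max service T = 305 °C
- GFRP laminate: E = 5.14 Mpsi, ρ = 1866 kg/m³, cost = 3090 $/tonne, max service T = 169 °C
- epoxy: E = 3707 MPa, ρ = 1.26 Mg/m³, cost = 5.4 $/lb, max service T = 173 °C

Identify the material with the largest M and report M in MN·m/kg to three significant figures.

aluminum alloy, M = 26.1 MN·m/kg

Screen on constraints: cost ≤ 8.9 $/kg; max service T ≥ 163 °C. Survivors: aluminum alloy, concrete, GFRP laminate.
Putting every candidate on a common basis:
  aluminum alloy: E = 69.04 GPa, ρ = 2650 kg/m³
  concrete: E = 27.30 GPa, ρ = 2435 kg/m³
  GFRP laminate: E = 35.44 GPa, ρ = 1866 kg/m³
  aluminum alloy: M = 26.1 MN·m/kg
  GFRP laminate: M = 19.0 MN·m/kg
  concrete: M = 11.2 MN·m/kg
Aluminum alloy ranks first.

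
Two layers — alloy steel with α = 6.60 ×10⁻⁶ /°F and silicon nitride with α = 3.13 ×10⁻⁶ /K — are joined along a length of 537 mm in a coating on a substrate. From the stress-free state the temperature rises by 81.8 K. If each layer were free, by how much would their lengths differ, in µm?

384 µm

alloy steel: α = 6.60×10⁻⁶/°F × 9/5 = 11.9×10⁻⁶/K.
Δα = |11.9 − 3.13|×10⁻⁶/K = 8.75×10⁻⁶/K.
ΔL_mismatch = Δα·L·ΔT = 8.75×10⁻⁶ × 537.0 mm × 81.8 K = 384 µm.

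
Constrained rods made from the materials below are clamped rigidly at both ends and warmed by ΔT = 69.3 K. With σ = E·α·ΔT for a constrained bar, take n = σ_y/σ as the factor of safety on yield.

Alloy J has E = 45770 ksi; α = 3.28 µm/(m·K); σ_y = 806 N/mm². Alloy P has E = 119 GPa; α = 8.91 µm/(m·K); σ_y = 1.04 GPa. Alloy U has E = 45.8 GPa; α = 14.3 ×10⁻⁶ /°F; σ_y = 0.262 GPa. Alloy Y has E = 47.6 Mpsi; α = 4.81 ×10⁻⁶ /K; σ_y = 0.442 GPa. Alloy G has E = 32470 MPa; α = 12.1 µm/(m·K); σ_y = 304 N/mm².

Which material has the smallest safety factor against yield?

alloy U

With everything in SI (GPa, ×10⁻⁶/K, MPa):
  alloy J: E = 315.6, α = 3.28, σ_y = 806.0 → σ = 71.7 MPa, n = 11.2
  alloy P: E = 119.0, α = 8.91, σ_y = 1040 → σ = 73.5 MPa, n = 14.2
  alloy U: E = 45.80, α = 25.7, σ_y = 262.0 → σ = 81.7 MPa, n = 3.21
  alloy Y: E = 328.2, α = 4.81, σ_y = 442.0 → σ = 109 MPa, n = 4.04
  alloy G: E = 32.47, α = 12.1, σ_y = 304.0 → σ = 27.2 MPa, n = 11.2
Smallest n: alloy U with n = 3.21.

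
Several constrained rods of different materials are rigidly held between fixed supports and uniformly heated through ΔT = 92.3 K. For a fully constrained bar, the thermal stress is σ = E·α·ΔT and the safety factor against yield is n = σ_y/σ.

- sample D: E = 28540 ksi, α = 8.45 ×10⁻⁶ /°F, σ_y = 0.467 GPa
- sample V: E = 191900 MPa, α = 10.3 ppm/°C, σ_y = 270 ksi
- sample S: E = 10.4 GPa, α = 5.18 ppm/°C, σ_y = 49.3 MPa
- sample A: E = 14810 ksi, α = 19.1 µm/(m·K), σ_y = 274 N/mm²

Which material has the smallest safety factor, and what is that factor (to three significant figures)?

sample A, n = 1.52

In consistent units (E in GPa, α in ×10⁻⁶/K, σ_y in MPa):
  sample D: E = 196.8, α = 15.2, σ_y = 467.0 → σ = 276 MPa, n = 1.69
  sample V: E = 191.9, α = 10.3, σ_y = 1862 → σ = 182 MPa, n = 10.2
  sample S: E = 10.40, α = 5.18, σ_y = 49.30 → σ = 4.97 MPa, n = 9.91
  sample A: E = 102.1, α = 19.1, σ_y = 274.0 → σ = 180 MPa, n = 1.52
Smallest n: sample A with n = 1.52.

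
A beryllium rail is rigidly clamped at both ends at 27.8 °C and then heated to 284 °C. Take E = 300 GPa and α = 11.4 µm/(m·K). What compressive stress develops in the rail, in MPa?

876 MPa

ΔT = 256.2 K. Constrained thermal stress σ = E·α·ΔT = 300.0×10³ MPa × 11.4×10⁻⁶ × 256.2 = 876 MPa (compressive).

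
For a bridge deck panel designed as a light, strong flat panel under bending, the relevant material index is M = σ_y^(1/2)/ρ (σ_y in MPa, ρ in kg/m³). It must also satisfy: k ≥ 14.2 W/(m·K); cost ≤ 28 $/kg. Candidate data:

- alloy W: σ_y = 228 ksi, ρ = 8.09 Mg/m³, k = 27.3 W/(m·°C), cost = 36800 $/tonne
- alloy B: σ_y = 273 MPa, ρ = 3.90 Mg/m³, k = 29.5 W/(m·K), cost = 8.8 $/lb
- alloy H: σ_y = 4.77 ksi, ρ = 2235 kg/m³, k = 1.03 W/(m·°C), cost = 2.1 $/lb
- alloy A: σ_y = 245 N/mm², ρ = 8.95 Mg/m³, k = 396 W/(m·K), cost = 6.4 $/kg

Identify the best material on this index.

Screen on constraints: k ≥ 14.2 W/(m·K); cost ≤ 28 $/kg. Survivors: alloy B, alloy A.
In SI units:
  alloy B: σ_y = 273.0 MPa, ρ = 3900 kg/m³
  alloy A: σ_y = 245.0 MPa, ρ = 8950 kg/m³
  alloy B: M = 4.24×10⁻³
  alloy A: M = 1.75×10⁻³
Highest index: alloy B.

alloy B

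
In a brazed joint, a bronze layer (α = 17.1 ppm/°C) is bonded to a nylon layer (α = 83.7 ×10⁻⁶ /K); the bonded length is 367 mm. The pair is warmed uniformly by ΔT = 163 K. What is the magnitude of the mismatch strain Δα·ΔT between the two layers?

0.0109

Δα = |17.1 − 83.7|×10⁻⁶/K = 66.6×10⁻⁶/K.
Mismatch strain = Δα·ΔT = 66.6×10⁻⁶ × 163.0 = 0.0109.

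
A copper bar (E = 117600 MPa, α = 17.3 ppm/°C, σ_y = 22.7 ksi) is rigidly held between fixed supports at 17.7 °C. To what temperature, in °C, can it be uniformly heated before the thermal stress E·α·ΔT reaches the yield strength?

94.6 °C

E = 117600 MPa = 117.6 GPa.
σ_y = 22.7 ksi = 156.5 MPa.
E·α·ΔT = 156.5 MPa ⇒ ΔT = 156.5 / (117.6×10³ × 17.3×10⁻⁶) = 76.93 K.
T = 17.7 + 76.93 = 94.63 °C.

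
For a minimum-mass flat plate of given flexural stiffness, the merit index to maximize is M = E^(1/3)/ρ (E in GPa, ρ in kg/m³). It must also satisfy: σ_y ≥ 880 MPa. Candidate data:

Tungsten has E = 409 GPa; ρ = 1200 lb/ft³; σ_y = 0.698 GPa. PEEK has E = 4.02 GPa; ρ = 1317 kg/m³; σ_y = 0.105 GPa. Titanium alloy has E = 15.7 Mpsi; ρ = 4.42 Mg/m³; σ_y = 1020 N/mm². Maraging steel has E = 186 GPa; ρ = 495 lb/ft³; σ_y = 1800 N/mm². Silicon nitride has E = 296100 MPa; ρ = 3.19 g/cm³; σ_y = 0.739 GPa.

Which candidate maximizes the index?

Screen on constraints: σ_y ≥ 880 MPa. Survivors: titanium alloy, maraging steel.
Putting every candidate on a common basis:
  titanium alloy: E = 108.2 GPa, ρ = 4420 kg/m³
  maraging steel: E = 186.0 GPa, ρ = 7929 kg/m³
  titanium alloy: M = 1.08×10⁻³
  maraging steel: M = 0.720×10⁻³
The maximum is for titanium alloy.

titanium alloy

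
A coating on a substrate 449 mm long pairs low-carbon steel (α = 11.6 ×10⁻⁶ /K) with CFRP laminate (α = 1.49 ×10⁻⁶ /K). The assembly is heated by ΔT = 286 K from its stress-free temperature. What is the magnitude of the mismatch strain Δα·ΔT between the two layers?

2.89×10⁻³

Δα = |11.6 − 1.49|×10⁻⁶/K = 10.1×10⁻⁶/K.
Mismatch strain = Δα·ΔT = 10.1×10⁻⁶ × 286.0 = 2.89×10⁻³.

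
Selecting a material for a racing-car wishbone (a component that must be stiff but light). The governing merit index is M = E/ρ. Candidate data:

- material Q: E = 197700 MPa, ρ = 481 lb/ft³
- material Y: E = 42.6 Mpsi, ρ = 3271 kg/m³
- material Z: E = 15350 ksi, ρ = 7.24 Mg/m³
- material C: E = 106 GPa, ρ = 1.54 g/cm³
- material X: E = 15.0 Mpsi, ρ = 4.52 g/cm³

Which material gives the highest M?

material Y

After converting to SI:
  material Q: E = 197.7 GPa, ρ = 7705 kg/m³
  material Y: E = 293.7 GPa, ρ = 3271 kg/m³
  material Z: E = 105.8 GPa, ρ = 7240 kg/m³
  material C: E = 106.0 GPa, ρ = 1540 kg/m³
  material X: E = 103.4 GPa, ρ = 4520 kg/m³
  material Y: M = 89.8 MN·m/kg
  material C: M = 68.8 MN·m/kg
  material Q: M = 25.7 MN·m/kg
  material X: M = 22.9 MN·m/kg
  material Z: M = 14.6 MN·m/kg
Highest index: material Y.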